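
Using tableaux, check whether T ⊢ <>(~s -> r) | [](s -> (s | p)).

Yes, valid

Tableau for the negation ~(<>(~s -> r) | [](s -> (s | p))):
1. ~(<>(~s -> r) | [](s -> (s | p))), w0
2. ~<>(~s -> r), w0
3. ~[](s -> (s | p)), w0
4. ~(~s -> r), w0
5. ~s, w0
6. ~r, w0
7. ~(s -> (s | p)), w1
8. s, w1
9. ~(s | p), w1
10. ~s, w1
11. ~p, w1
Accessibility: w0Rw0, w0Rw1, w1Rw1
Branch closes: s and ~s both at w1.
All branches of the negation close; one closing branch shown above.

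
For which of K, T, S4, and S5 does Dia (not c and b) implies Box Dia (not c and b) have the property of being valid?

S5

S4-tableau for the negation not (Dia (not c and b) implies Box Dia (not c and b)):
1. not (Dia (not c and b) implies Box Dia (not c and b)), u
2. Dia (not c and b), u   [neg-implies-rule on 1]
3. not Box Dia (not c and b), u   [neg-implies-rule on 1]
4. not c and b, v   [Dia-rule on 2: fresh world v, uRv]
5. not c, v   [and-rule on 4]
6. b, v   [and-rule on 4]
7. not Dia (not c and b), w   [neg-Box-rule on 3: fresh world w, uRw]
8. not (not c and b), w   [neg-Dia-rule on 7 via wRw]
9. not b, w   [neg-and-rule on 8 (branches; this branch)]
Accessibility: uRu, uRv, uRw, vRv, wRw
Complete open branch: countermodel on an S4-frame, so not valid in S4, nor in K, T (the same frame is also a K-frame and a T-frame).
S5-tableau for the negation not (Dia (not c and b) implies Box Dia (not c and b)):
1. not (Dia (not c and b) implies Box Dia (not c and b)), u
2. Dia (not c and b), u   [neg-implies-rule on 1]
3. not Box Dia (not c and b), u   [neg-implies-rule on 1]
4. not c and b, v   [Dia-rule on 2: fresh world v, uRv]
5. not c, v   [and-rule on 4]
6. b, v   [and-rule on 4]
7. not Dia (not c and b), w   [neg-Box-rule on 3: fresh world w, uRw]
8. not (not c and b), u   [neg-Dia-rule on 7 via wRu]
9. not (not c and b), v   [neg-Dia-rule on 7 via wRv]
10. not (not c and b), w   [neg-Dia-rule on 7 via wRw]
11. not b, u   [neg-and-rule on 8 (branches; this branch)]
12. not b, v   [neg-and-rule on 9 (branches; this branch)]
Accessibility: uRu, uRv, uRw, vRu, vRv, vRw, wRu, wRv, wRw
Branch closes: b and not b both at v.
Every branch closes (one shown): valid in S5.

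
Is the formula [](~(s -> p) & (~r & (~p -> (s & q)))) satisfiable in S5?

1. [](~(s -> p) & (~r & (~p -> (s & q)))), 0
2. ~(s -> p) & (~r & (~p -> (s & q))), 0
3. ~(s -> p), 0
4. ~r & (~p -> (s & q)), 0
5. s, 0
6. ~p, 0
7. ~r, 0
8. ~p -> (s & q), 0
9. s & q, 0
10. q, 0
Accessibility: 0R0

Satisfiable (open branch found)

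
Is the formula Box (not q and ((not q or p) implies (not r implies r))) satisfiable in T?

Satisfiable (open branch found)

1. Box (not q and ((not q or p) implies (not r implies r))), w0
2. not q and ((not q or p) implies (not r implies r)), w0
3. not q, w0
4. (not q or p) implies (not r implies r), w0
5. not r implies r, w0
6. r, w0
Accessibility: w0Rw0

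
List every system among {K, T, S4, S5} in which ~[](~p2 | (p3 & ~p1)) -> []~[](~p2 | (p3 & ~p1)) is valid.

S5

S5-tableau for the negation ~(~[](~p2 | (p3 & ~p1)) -> []~[](~p2 | (p3 & ~p1))):
1. ~(~[](~p2 | (p3 & ~p1)) -> []~[](~p2 | (p3 & ~p1))), w0
2. ~[](~p2 | (p3 & ~p1)), w0   [~->-rule on 1]
3. ~[]~[](~p2 | (p3 & ~p1)), w0   [~->-rule on 1]
4. ~(~p2 | (p3 & ~p1)), w1   [~[]-rule on 2: fresh world w1, w0Rw1]
5. p2, w1   [~|-rule on 4]
6. ~(p3 & ~p1), w1   [~|-rule on 4]
7. p1, w1   [~&-rule on 6 (branches; this branch)]
8. [](~p2 | (p3 & ~p1)), w2   [~[]-rule on 3: fresh world w2, w0Rw2]
9. ~p2 | (p3 & ~p1), w0   [[]-rule on 8 via w2Rw0]
10. ~p2 | (p3 & ~p1), w1   [[]-rule on 8 via w2Rw1]
11. ~p2 | (p3 & ~p1), w2   [[]-rule on 8 via w2Rw2]
12. p3 & ~p1, w0   [|-rule on 9 (branches; this branch)]
13. p3, w0   [&-rule on 12]
14. ~p1, w0   [&-rule on 12]
15. p3 & ~p1, w1   [|-rule on 10 (branches; this branch)]
16. p3, w1   [&-rule on 15]
17. ~p1, w1   [&-rule on 15]
Accessibility: w0Rw0, w0Rw1, w0Rw2, w1Rw0, w1Rw1, w1Rw2, w2Rw0, w2Rw1, w2Rw2
Branch closes: p1 and ~p1 both at w1.
Every branch closes (one shown): valid in S5.
S4-tableau for the negation ~(~[](~p2 | (p3 & ~p1)) -> []~[](~p2 | (p3 & ~p1))):
1. ~(~[](~p2 | (p3 & ~p1)) -> []~[](~p2 | (p3 & ~p1))), w0
2. ~[](~p2 | (p3 & ~p1)), w0   [~->-rule on 1]
3. ~[]~[](~p2 | (p3 & ~p1)), w0   [~->-rule on 1]
4. ~(~p2 | (p3 & ~p1)), w1   [~[]-rule on 2: fresh world w1, w0Rw1]
5. p2, w1   [~|-rule on 4]
6. ~(p3 & ~p1), w1   [~|-rule on 4]
7. p1, w1   [~&-rule on 6 (branches; this branch)]
8. [](~p2 | (p3 & ~p1)), w2   [~[]-rule on 3: fresh world w2, w0Rw2]
9. ~p2 | (p3 & ~p1), w2   [[]-rule on 8 via w2Rw2]
10. p3 & ~p1, w2   [|-rule on 9 (branches; this branch)]
11. p3, w2   [&-rule on 10]
12. ~p1, w2   [&-rule on 10]
Accessibility: w0Rw0, w0Rw1, w0Rw2, w1Rw1, w2Rw2
Complete open branch: countermodel on an S4-frame, so not valid in S4, nor in K, T (the same frame is also a K-frame and a T-frame).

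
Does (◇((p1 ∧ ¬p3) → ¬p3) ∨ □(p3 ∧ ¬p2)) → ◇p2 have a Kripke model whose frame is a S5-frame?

Satisfiable

1. (◇((p1 ∧ ¬p3) → ¬p3) ∨ □(p3 ∧ ¬p2)) → ◇p2, w0
2. ◇p2, w0
3. p2, w1
Accessibility: w0Rw0, w0Rw1, w1Rw0, w1Rw1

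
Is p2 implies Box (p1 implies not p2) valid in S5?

Tableau for the negation not (p2 implies Box (p1 implies not p2)):
1. not (p2 implies Box (p1 implies not p2)), u
2. p2, u
3. not Box (p1 implies not p2), u
4. not (p1 implies not p2), v
5. p1, v
6. p2, v
Accessibility: uRu, uRv, vRu, vRv
The negation has an open branch (countermodel exists).

Not valid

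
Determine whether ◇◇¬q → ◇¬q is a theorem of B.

Invalid (countermodel exists)

Tableau for the negation ¬(◇◇¬q → ◇¬q):
1. ¬(◇◇¬q → ◇¬q), u
2. ◇◇¬q, u   [¬→-rule on 1]
3. ¬◇¬q, u   [¬→-rule on 1]
4. q, u   [¬◇-rule on 3 via uRu]
5. ◇¬q, v   [◇-rule on 2: fresh world v, uRv]
6. q, v   [¬◇-rule on 3 via uRv]
7. ¬q, w   [◇-rule on 5: fresh world w, vRw]
Accessibility: uRu, uRv, vRu, vRv, vRw, wRv, wRw
The negation has an open branch (countermodel exists).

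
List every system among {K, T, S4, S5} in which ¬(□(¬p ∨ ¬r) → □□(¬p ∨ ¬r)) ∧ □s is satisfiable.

K, T

T-tableau for the formula:
1. ¬(□(¬p ∨ ¬r) → □□(¬p ∨ ¬r)) ∧ □s, w0
2. ¬(□(¬p ∨ ¬r) → □□(¬p ∨ ¬r)), w0
3. □s, w0
4. □(¬p ∨ ¬r), w0
5. ¬□□(¬p ∨ ¬r), w0
6. s, w0
7. ¬p ∨ ¬r, w0
8. ¬r, w0
9. ¬□(¬p ∨ ¬r), w1
10. s, w1
11. ¬p ∨ ¬r, w1
12. ¬r, w1
13. ¬(¬p ∨ ¬r), w2
14. p, w2
15. r, w2
Accessibility: w0Rw0, w0Rw1, w1Rw1, w1Rw2, w2Rw2
Complete open branch: satisfiable in T, hence also in K (this T-model is also a K-model).
S4-tableau for the formula:
1. ¬(□(¬p ∨ ¬r) → □□(¬p ∨ ¬r)) ∧ □s, w0
2. ¬(□(¬p ∨ ¬r) → □□(¬p ∨ ¬r)), w0
3. □s, w0
4. □(¬p ∨ ¬r), w0
5. ¬□□(¬p ∨ ¬r), w0
6. s, w0
7. ¬p ∨ ¬r, w0
8. ¬r, w0
9. ¬□(¬p ∨ ¬r), w1
10. s, w1
11. ¬p ∨ ¬r, w1
12. ¬r, w1
13. ¬(¬p ∨ ¬r), w2
14. p, w2
15. r, w2
16. s, w2
17. ¬p ∨ ¬r, w2
18. ¬r, w2
Accessibility: w0Rw0, w0Rw1, w0Rw2, w1Rw1, w1Rw2, w2Rw2
Branch closes: r and ¬r both at w2.
Every branch closes (one shown): unsatisfiable in S4, hence also in S5 (every S5-frame is an S4-frame).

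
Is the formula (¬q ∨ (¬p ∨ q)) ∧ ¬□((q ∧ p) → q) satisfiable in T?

Unsatisfiable

1. (¬q ∨ (¬p ∨ q)) ∧ ¬□((q ∧ p) → q), u
2. ¬q ∨ (¬p ∨ q), u   [∧-rule on 1]
3. ¬□((q ∧ p) → q), u   [∧-rule on 1]
4. ¬p ∨ q, u   [∨-rule on 2 (branches; this branch)]
5. q, u   [∨-rule on 4 (branches; this branch)]
6. ¬((q ∧ p) → q), v   [¬□-rule on 3: fresh world v, uRv]
7. q ∧ p, v   [¬→-rule on 6]
8. ¬q, v   [¬→-rule on 6]
9. q, v   [∧-rule on 7]
10. p, v   [∧-rule on 7]
Accessibility: uRu, uRv, vRv
Branch closes: q and ¬q both at v.
All branches of the tableau close; one closing branch shown above.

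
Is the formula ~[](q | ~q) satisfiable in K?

1. ~[](q | ~q), 0
2. ~(q | ~q), 1
3. ~q, 1
4. q, 1
Accessibility: 0R1
Branch closes: q and ~q both at 1.
All branches of the tableau close; one closing branch shown above.

Unsatisfiable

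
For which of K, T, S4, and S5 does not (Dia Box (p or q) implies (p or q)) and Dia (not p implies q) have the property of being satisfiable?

S4-tableau for the formula:
1. not (Dia Box (p or q) implies (p or q)) and Dia (not p implies q), 0
2. not (Dia Box (p or q) implies (p or q)), 0   [and-rule on 1]
3. Dia (not p implies q), 0   [and-rule on 1]
4. Dia Box (p or q), 0   [neg-implies-rule on 2]
5. not (p or q), 0   [neg-implies-rule on 2]
6. not p, 0   [neg-or-rule on 5]
7. not q, 0   [neg-or-rule on 5]
8. not p implies q, 1   [Dia-rule on 3: fresh world 1, 0R1]
9. q, 1   [implies-rule on 8 (branches; this branch)]
10. Box (p or q), 2   [Dia-rule on 4: fresh world 2, 0R2]
11. p or q, 2   [Box-rule on 10 via 2R2]
12. q, 2   [or-rule on 11 (branches; this branch)]
Accessibility: 0R0, 0R1, 0R2, 1R1, 2R2
Complete open branch: satisfiable in S4, hence also in K, T (this S4-model is also a K-model and a T-model).
S5-tableau for the formula:
1. not (Dia Box (p or q) implies (p or q)) and Dia (not p implies q), 0
2. not (Dia Box (p or q) implies (p or q)), 0   [and-rule on 1]
3. Dia (not p implies q), 0   [and-rule on 1]
4. Dia Box (p or q), 0   [neg-implies-rule on 2]
5. not (p or q), 0   [neg-implies-rule on 2]
6. not p, 0   [neg-or-rule on 5]
7. not q, 0   [neg-or-rule on 5]
8. not p implies q, 1   [Dia-rule on 3: fresh world 1, 0R1]
9. q, 1   [implies-rule on 8 (branches; this branch)]
10. Box (p or q), 2   [Dia-rule on 4: fresh world 2, 0R2]
11. p or q, 0   [Box-rule on 10 via 2R0]
12. p or q, 1   [Box-rule on 10 via 2R1]
13. p or q, 2   [Box-rule on 10 via 2R2]
14. q, 0   [or-rule on 11 (branches; this branch)]
Accessibility: 0R0, 0R1, 0R2, 1R0, 1R1, 1R2, 2R0, 2R1, 2R2
Branch closes: q and not q both at 0.
Every branch closes (one shown): unsatisfiable in S5.

K, T, S4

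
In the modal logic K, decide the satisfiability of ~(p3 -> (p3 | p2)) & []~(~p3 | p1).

No, unsatisfiable

1. ~(p3 -> (p3 | p2)) & []~(~p3 | p1), w0
2. ~(p3 -> (p3 | p2)), w0
3. []~(~p3 | p1), w0
4. p3, w0
5. ~(p3 | p2), w0
6. ~p3, w0
7. ~p2, w0
Branch closes: p3 and ~p3 both at w0.
All branches of the tableau close; one closing branch shown above.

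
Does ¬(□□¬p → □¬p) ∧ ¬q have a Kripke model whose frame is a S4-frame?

1. ¬(□□¬p → □¬p) ∧ ¬q, 0
2. ¬(□□¬p → □¬p), 0   [∧-rule on 1]
3. ¬q, 0   [∧-rule on 1]
4. □□¬p, 0   [¬→-rule on 2]
5. ¬□¬p, 0   [¬→-rule on 2]
6. □¬p, 0   [□-rule on 4 via 0R0]
7. ¬p, 0   [□-rule on 6 via 0R0]
8. p, 1   [¬□-rule on 5: fresh world 1, 0R1]
9. □¬p, 1   [□-rule on 4 via 0R1]
10. ¬p, 1   [□-rule on 6 via 0R1]
Accessibility: 0R0, 0R1, 1R1
Branch closes: p and ¬p both at 1.
All branches of the tableau close; one closing branch shown above.

Unsatisfiable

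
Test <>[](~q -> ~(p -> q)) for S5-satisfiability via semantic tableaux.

1. <>[](~q -> ~(p -> q)), 0
2. [](~q -> ~(p -> q)), 1   [<>-rule on 1: fresh world 1, 0R1]
3. ~q -> ~(p -> q), 0   [[]-rule on 2 via 1R0]
4. ~q -> ~(p -> q), 1   [[]-rule on 2 via 1R1]
5. ~(p -> q), 0   [->-rule on 3 (branches; this branch)]
6. p, 0   [~->-rule on 5]
7. ~q, 0   [~->-rule on 5]
8. ~(p -> q), 1   [->-rule on 4 (branches; this branch)]
9. p, 1   [~->-rule on 8]
10. ~q, 1   [~->-rule on 8]
Accessibility: 0R0, 0R1, 1R0, 1R1

Satisfiable (open branch found)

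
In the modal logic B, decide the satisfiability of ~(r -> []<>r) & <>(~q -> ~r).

1. ~(r -> []<>r) & <>(~q -> ~r), w0
2. ~(r -> []<>r), w0
3. <>(~q -> ~r), w0
4. r, w0
5. ~[]<>r, w0
6. ~q -> ~r, w1
7. ~r, w1
8. ~<>r, w2
9. ~r, w0
Accessibility: w0Rw0, w0Rw1, w0Rw2, w1Rw0, w1Rw1, w2Rw0, w2Rw2
Branch closes: r and ~r both at w0.
(One branch shown.) All branches close.

Unsatisfiable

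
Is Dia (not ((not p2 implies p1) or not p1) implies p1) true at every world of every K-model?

Not valid

Tableau for the negation not Dia (not ((not p2 implies p1) or not p1) implies p1):
1. not Dia (not ((not p2 implies p1) or not p1) implies p1), w0
The negation has an open branch (countermodel exists).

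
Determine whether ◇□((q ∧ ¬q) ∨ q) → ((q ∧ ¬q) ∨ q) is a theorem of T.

Not valid

Tableau for the negation ¬(◇□((q ∧ ¬q) ∨ q) → ((q ∧ ¬q) ∨ q)):
1. ¬(◇□((q ∧ ¬q) ∨ q) → ((q ∧ ¬q) ∨ q)), w0
2. ◇□((q ∧ ¬q) ∨ q), w0
3. ¬((q ∧ ¬q) ∨ q), w0
4. ¬(q ∧ ¬q), w0
5. ¬q, w0
6. □((q ∧ ¬q) ∨ q), w1
7. (q ∧ ¬q) ∨ q, w1
8. q, w1
Accessibility: w0Rw0, w0Rw1, w1Rw1
The negation has an open branch (countermodel exists).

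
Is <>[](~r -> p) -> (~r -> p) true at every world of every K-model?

Tableau for the negation ~(<>[](~r -> p) -> (~r -> p)):
1. ~(<>[](~r -> p) -> (~r -> p)), u
2. <>[](~r -> p), u
3. ~(~r -> p), u
4. ~r, u
5. ~p, u
6. [](~r -> p), v
Accessibility: uRv
The negation has an open branch (countermodel exists).

Not valid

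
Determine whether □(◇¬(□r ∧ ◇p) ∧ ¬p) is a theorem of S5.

Tableau for the negation ¬□(◇¬(□r ∧ ◇p) ∧ ¬p):
1. ¬□(◇¬(□r ∧ ◇p) ∧ ¬p), w0
2. ¬(◇¬(□r ∧ ◇p) ∧ ¬p), w1
3. p, w1
Accessibility: w0Rw0, w0Rw1, w1Rw0, w1Rw1
The negation has an open branch (countermodel exists).

Invalid (countermodel exists)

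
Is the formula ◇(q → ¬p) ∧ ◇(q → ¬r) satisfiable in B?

Yes, satisfiable

1. ◇(q → ¬p) ∧ ◇(q → ¬r), w0
2. ◇(q → ¬p), w0   [∧-rule on 1]
3. ◇(q → ¬r), w0   [∧-rule on 1]
4. q → ¬p, w1   [◇-rule on 2: fresh world w1, w0Rw1]
5. ¬p, w1   [→-rule on 4 (branches; this branch)]
6. q → ¬r, w2   [◇-rule on 3: fresh world w2, w0Rw2]
7. ¬r, w2   [→-rule on 6 (branches; this branch)]
Accessibility: w0Rw0, w0Rw1, w0Rw2, w1Rw0, w1Rw1, w2Rw0, w2Rw2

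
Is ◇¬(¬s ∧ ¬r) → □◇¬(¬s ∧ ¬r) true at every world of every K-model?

Tableau for the negation ¬(◇¬(¬s ∧ ¬r) → □◇¬(¬s ∧ ¬r)):
1. ¬(◇¬(¬s ∧ ¬r) → □◇¬(¬s ∧ ¬r)), w0
2. ◇¬(¬s ∧ ¬r), w0
3. ¬□◇¬(¬s ∧ ¬r), w0
4. ¬(¬s ∧ ¬r), w1
5. r, w1
6. ¬◇¬(¬s ∧ ¬r), w2
Accessibility: w0Rw1, w0Rw2
The negation has an open branch (countermodel exists).

Invalid (countermodel exists)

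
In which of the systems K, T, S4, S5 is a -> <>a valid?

T, S4, S5

K-tableau for the negation ~(a -> <>a):
1. ~(a -> <>a), w0
2. a, w0   [~->-rule on 1]
3. ~<>a, w0   [~->-rule on 1]
Complete open branch: countermodel on a K-frame, so not valid in K.
T-tableau for the negation ~(a -> <>a):
1. ~(a -> <>a), w0
2. a, w0   [~->-rule on 1]
3. ~<>a, w0   [~->-rule on 1]
4. ~a, w0   [~<>-rule on 3 via w0Rw0]
Accessibility: w0Rw0
Branch closes: a and ~a both at w0.
Every branch closes (one shown): valid in T, hence also in S4, S5 (every theorem of T is a theorem of S4 and S5).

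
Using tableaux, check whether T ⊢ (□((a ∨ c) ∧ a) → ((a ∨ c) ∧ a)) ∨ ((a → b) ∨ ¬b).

Tableau for the negation ¬((□((a ∨ c) ∧ a) → ((a ∨ c) ∧ a)) ∨ ((a → b) ∨ ¬b)):
1. ¬((□((a ∨ c) ∧ a) → ((a ∨ c) ∧ a)) ∨ ((a → b) ∨ ¬b)), w0
2. ¬(□((a ∨ c) ∧ a) → ((a ∨ c) ∧ a)), w0
3. ¬((a → b) ∨ ¬b), w0
4. □((a ∨ c) ∧ a), w0
5. ¬((a ∨ c) ∧ a), w0
6. ¬(a → b), w0
7. b, w0
8. a, w0
9. ¬b, w0
Accessibility: w0Rw0
Branch closes: b and ¬b both at w0.
Every branch of the negation's tableau closes; the branch above is one of them.

Valid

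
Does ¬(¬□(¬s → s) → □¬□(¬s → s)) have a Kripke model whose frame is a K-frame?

Satisfiable

1. ¬(¬□(¬s → s) → □¬□(¬s → s)), 0
2. ¬□(¬s → s), 0
3. ¬□¬□(¬s → s), 0
4. ¬(¬s → s), 1
5. ¬s, 1
6. □(¬s → s), 2
Accessibility: 0R1, 0R2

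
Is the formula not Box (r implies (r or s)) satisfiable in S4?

1. not Box (r implies (r or s)), u
2. not (r implies (r or s)), v
3. r, v
4. not (r or s), v
5. not r, v
6. not s, v
Accessibility: uRu, uRv, vRv
Branch closes: r and not r both at v.
Every branch closes; the branch above is one of them.

Unsatisfiable (every branch closes)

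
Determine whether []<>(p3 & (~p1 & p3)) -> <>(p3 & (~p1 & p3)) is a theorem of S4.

Tableau for the negation ~([]<>(p3 & (~p1 & p3)) -> <>(p3 & (~p1 & p3))):
1. ~([]<>(p3 & (~p1 & p3)) -> <>(p3 & (~p1 & p3))), w0
2. []<>(p3 & (~p1 & p3)), w0   [~->-rule on 1]
3. ~<>(p3 & (~p1 & p3)), w0   [~->-rule on 1]
4. <>(p3 & (~p1 & p3)), w0   [[]-rule on 2 via w0Rw0]
5. ~(p3 & (~p1 & p3)), w0   [~<>-rule on 3 via w0Rw0]
6. ~(~p1 & p3), w0   [~&-rule on 5 (branches; this branch)]
7. ~p3, w0   [~&-rule on 6 (branches; this branch)]
8. p3 & (~p1 & p3), w1   [<>-rule on 4: fresh world w1, w0Rw1]
9. p3, w1   [&-rule on 8]
10. ~p1 & p3, w1   [&-rule on 8]
11. ~p1, w1   [&-rule on 10]
12. <>(p3 & (~p1 & p3)), w1   [[]-rule on 2 via w0Rw1]
13. ~(p3 & (~p1 & p3)), w1   [~<>-rule on 3 via w0Rw1]
14. ~(~p1 & p3), w1   [~&-rule on 13 (branches; this branch)]
15. ~p3, w1   [~&-rule on 14 (branches; this branch)]
Accessibility: w0Rw0, w0Rw1, w1Rw1
Branch closes: p3 and ~p3 both at w1.
Every branch of the negation's tableau closes; the branch above is one of them.

Yes, valid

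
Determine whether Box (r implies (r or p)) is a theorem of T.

Valid in T

Tableau for the negation not Box (r implies (r or p)):
1. not Box (r implies (r or p)), 0
2. not (r implies (r or p)), 1   [neg-Box-rule on 1: fresh world 1, 0R1]
3. r, 1   [neg-implies-rule on 2]
4. not (r or p), 1   [neg-implies-rule on 2]
5. not r, 1   [neg-or-rule on 4]
6. not p, 1   [neg-or-rule on 4]
Accessibility: 0R0, 0R1, 1R1
Branch closes: r and not r both at 1.
Every branch of the negation's tableau closes; the branch above is one of them.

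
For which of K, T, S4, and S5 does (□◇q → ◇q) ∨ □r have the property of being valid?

T, S4, S5

K-tableau for the negation ¬((□◇q → ◇q) ∨ □r):
1. ¬((□◇q → ◇q) ∨ □r), u
2. ¬(□◇q → ◇q), u
3. ¬□r, u
4. □◇q, u
5. ¬◇q, u
6. ¬r, v
7. ◇q, v
8. ¬q, v
9. q, w
Accessibility: uRv, vRw
Complete open branch: countermodel on a K-frame, so not valid in K.
T-tableau for the negation ¬((□◇q → ◇q) ∨ □r):
1. ¬((□◇q → ◇q) ∨ □r), u
2. ¬(□◇q → ◇q), u
3. ¬□r, u
4. □◇q, u
5. ¬◇q, u
6. ◇q, u
7. ¬q, u
8. ¬r, v
9. ◇q, v
10. ¬q, v
11. q, w
12. ◇q, w
13. ¬q, w
Accessibility: uRu, uRv, uRw, vRv, wRw
Branch closes: q and ¬q both at w.
Every branch closes (one shown): valid in T, hence also in S4, S5 (every theorem of T is a theorem of S4 and S5).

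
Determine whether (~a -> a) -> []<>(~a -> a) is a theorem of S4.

Tableau for the negation ~((~a -> a) -> []<>(~a -> a)):
1. ~((~a -> a) -> []<>(~a -> a)), 0
2. ~a -> a, 0
3. ~[]<>(~a -> a), 0
4. a, 0
5. ~<>(~a -> a), 1
6. ~(~a -> a), 1
7. ~a, 1
Accessibility: 0R0, 0R1, 1R1
The negation has an open branch (countermodel exists).

No, not valid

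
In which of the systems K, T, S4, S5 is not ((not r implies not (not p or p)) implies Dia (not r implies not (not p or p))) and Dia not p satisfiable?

K-tableau for the formula:
1. not ((not r implies not (not p or p)) implies Dia (not r implies not (not p or p))) and Dia not p, 0
2. not ((not r implies not (not p or p)) implies Dia (not r implies not (not p or p))), 0   [and-rule on 1]
3. Dia not p, 0   [and-rule on 1]
4. not r implies not (not p or p), 0   [neg-implies-rule on 2]
5. not Dia (not r implies not (not p or p)), 0   [neg-implies-rule on 2]
6. r, 0   [implies-rule on 4 (branches; this branch)]
7. not p, 1   [Dia-rule on 3: fresh world 1, 0R1]
8. not (not r implies not (not p or p)), 1   [neg-Dia-rule on 5 via 0R1]
9. not r, 1   [neg-implies-rule on 8]
10. not p or p, 1   [neg-implies-rule on 8]
Accessibility: 0R1
Complete open branch: satisfiable in K.
T-tableau for the formula:
1. not ((not r implies not (not p or p)) implies Dia (not r implies not (not p or p))) and Dia not p, 0
2. not ((not r implies not (not p or p)) implies Dia (not r implies not (not p or p))), 0   [and-rule on 1]
3. Dia not p, 0   [and-rule on 1]
4. not r implies not (not p or p), 0   [neg-implies-rule on 2]
5. not Dia (not r implies not (not p or p)), 0   [neg-implies-rule on 2]
6. not (not r implies not (not p or p)), 0   [neg-Dia-rule on 5 via 0R0]
7. not r, 0   [neg-implies-rule on 6]
8. not p or p, 0   [neg-implies-rule on 6]
9. not (not p or p), 0   [implies-rule on 4 (branches; this branch)]
10. p, 0   [neg-or-rule on 9]
11. not p, 0   [neg-or-rule on 9]
Accessibility: 0R0
Branch closes: p and not p both at 0.
Every branch closes (one shown): unsatisfiable in T, hence also in S4, S5 (every S4/S5-frame is a T-frame).

K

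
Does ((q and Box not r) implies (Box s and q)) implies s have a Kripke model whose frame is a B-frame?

Satisfiable

1. ((q and Box not r) implies (Box s and q)) implies s, w0
2. s, w0
Accessibility: w0Rw0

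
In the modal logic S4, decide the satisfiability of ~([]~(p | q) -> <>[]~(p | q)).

1. ~([]~(p | q) -> <>[]~(p | q)), w0
2. []~(p | q), w0
3. ~<>[]~(p | q), w0
4. ~(p | q), w0
5. ~p, w0
6. ~q, w0
7. ~[]~(p | q), w0
8. p | q, w1
9. ~(p | q), w1
10. ~p, w1
11. ~q, w1
12. ~[]~(p | q), w1
13. q, w1
Accessibility: w0Rw0, w0Rw1, w1Rw1
Branch closes: q and ~q both at w1.
(One branch shown.) All branches close.

Unsatisfiable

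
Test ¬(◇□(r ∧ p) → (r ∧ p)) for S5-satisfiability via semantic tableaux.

Unsatisfiable

1. ¬(◇□(r ∧ p) → (r ∧ p)), 0
2. ◇□(r ∧ p), 0
3. ¬(r ∧ p), 0
4. ¬p, 0
5. □(r ∧ p), 1
6. r ∧ p, 0
7. r, 0
8. p, 0
Accessibility: 0R0, 0R1, 1R0, 1R1
Branch closes: p and ¬p both at 0.
All branches of the tableau close; one closing branch shown above.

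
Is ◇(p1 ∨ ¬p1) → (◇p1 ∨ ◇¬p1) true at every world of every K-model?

Tableau for the negation ¬(◇(p1 ∨ ¬p1) → (◇p1 ∨ ◇¬p1)):
1. ¬(◇(p1 ∨ ¬p1) → (◇p1 ∨ ◇¬p1)), 0
2. ◇(p1 ∨ ¬p1), 0
3. ¬(◇p1 ∨ ◇¬p1), 0
4. ¬◇p1, 0
5. ¬◇¬p1, 0
6. p1 ∨ ¬p1, 1
7. ¬p1, 1
8. p1, 1
Accessibility: 0R1
Branch closes: p1 and ¬p1 both at 1.
Every branch of the negation's tableau closes; the branch above is one of them.

Valid in K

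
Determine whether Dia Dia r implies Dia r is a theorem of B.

Invalid (countermodel exists)

Tableau for the negation not (Dia Dia r implies Dia r):
1. not (Dia Dia r implies Dia r), u
2. Dia Dia r, u
3. not Dia r, u
4. not r, u
5. Dia r, v
6. not r, v
7. r, w
Accessibility: uRu, uRv, vRu, vRv, vRw, wRv, wRw
The negation has an open branch (countermodel exists).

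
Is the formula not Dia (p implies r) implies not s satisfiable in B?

1. not Dia (p implies r) implies not s, 0
2. not s, 0   [implies-rule on 1 (branches; this branch)]
Accessibility: 0R0

Yes, satisfiable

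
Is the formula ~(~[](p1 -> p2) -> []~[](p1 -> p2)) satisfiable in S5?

1. ~(~[](p1 -> p2) -> []~[](p1 -> p2)), w0
2. ~[](p1 -> p2), w0   [~->-rule on 1]
3. ~[]~[](p1 -> p2), w0   [~->-rule on 1]
4. ~(p1 -> p2), w1   [~[]-rule on 2: fresh world w1, w0Rw1]
5. p1, w1   [~->-rule on 4]
6. ~p2, w1   [~->-rule on 4]
7. [](p1 -> p2), w2   [~[]-rule on 3: fresh world w2, w0Rw2]
8. p1 -> p2, w0   [[]-rule on 7 via w2Rw0]
9. p1 -> p2, w1   [[]-rule on 7 via w2Rw1]
10. p1 -> p2, w2   [[]-rule on 7 via w2Rw2]
11. p2, w0   [->-rule on 8 (branches; this branch)]
12. p2, w1   [->-rule on 9 (branches; this branch)]
Accessibility: w0Rw0, w0Rw1, w0Rw2, w1Rw0, w1Rw1, w1Rw2, w2Rw0, w2Rw1, w2Rw2
Branch closes: p2 and ~p2 both at w1.
All branches of the tableau close; one closing branch shown above.

Unsatisfiable (every branch closes)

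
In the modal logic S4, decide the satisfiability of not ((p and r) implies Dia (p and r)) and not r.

1. not ((p and r) implies Dia (p and r)) and not r, w0
2. not ((p and r) implies Dia (p and r)), w0
3. not r, w0
4. p and r, w0
5. not Dia (p and r), w0
6. p, w0
7. r, w0
Accessibility: w0Rw0
Branch closes: r and not r both at w0.
(One branch shown.) All branches close.

Unsatisfiable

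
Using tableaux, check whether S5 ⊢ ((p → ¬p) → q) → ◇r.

Invalid (countermodel exists)

Tableau for the negation ¬(((p → ¬p) → q) → ◇r):
1. ¬(((p → ¬p) → q) → ◇r), 0
2. (p → ¬p) → q, 0
3. ¬◇r, 0
4. ¬r, 0
5. q, 0
Accessibility: 0R0
The negation has an open branch (countermodel exists).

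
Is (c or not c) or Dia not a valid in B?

Yes, valid

Tableau for the negation not ((c or not c) or Dia not a):
1. not ((c or not c) or Dia not a), w0
2. not (c or not c), w0
3. not Dia not a, w0
4. not c, w0
5. c, w0
Accessibility: w0Rw0
Branch closes: c and not c both at w0.
Every branch of the negation's tableau closes; the branch above is one of them.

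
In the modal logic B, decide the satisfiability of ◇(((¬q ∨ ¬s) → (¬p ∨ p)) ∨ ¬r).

1. ◇(((¬q ∨ ¬s) → (¬p ∨ p)) ∨ ¬r), w0
2. ((¬q ∨ ¬s) → (¬p ∨ p)) ∨ ¬r, w1   [◇-rule on 1: fresh world w1, w0Rw1]
3. ¬r, w1   [∨-rule on 2 (branches; this branch)]
Accessibility: w0Rw0, w0Rw1, w1Rw0, w1Rw1

Satisfiable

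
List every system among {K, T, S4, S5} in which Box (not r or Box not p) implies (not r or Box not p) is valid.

T-tableau for the negation not (Box (not r or Box not p) implies (not r or Box not p)):
1. not (Box (not r or Box not p) implies (not r or Box not p)), 0
2. Box (not r or Box not p), 0
3. not (not r or Box not p), 0
4. r, 0
5. not Box not p, 0
6. not r or Box not p, 0
7. Box not p, 0
8. not p, 0
9. p, 1
10. not r or Box not p, 1
11. not p, 1
Accessibility: 0R0, 0R1, 1R1
Branch closes: p and not p both at 1.
Every branch closes (one shown): valid in T, hence also in S4, S5 (every theorem of T is a theorem of S4 and S5).
K-tableau for the negation not (Box (not r or Box not p) implies (not r or Box not p)):
1. not (Box (not r or Box not p) implies (not r or Box not p)), 0
2. Box (not r or Box not p), 0
3. not (not r or Box not p), 0
4. r, 0
5. not Box not p, 0
6. p, 1
7. not r or Box not p, 1
8. Box not p, 1
Accessibility: 0R1
Complete open branch: countermodel on a K-frame, so not valid in K.

T, S4, S5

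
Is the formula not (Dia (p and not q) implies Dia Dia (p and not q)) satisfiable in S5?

1. not (Dia (p and not q) implies Dia Dia (p and not q)), 0
2. Dia (p and not q), 0   [neg-implies-rule on 1]
3. not Dia Dia (p and not q), 0   [neg-implies-rule on 1]
4. not Dia (p and not q), 0   [neg-Dia-rule on 3 via 0R0]
5. not (p and not q), 0   [neg-Dia-rule on 4 via 0R0]
6. q, 0   [neg-and-rule on 5 (branches; this branch)]
7. p and not q, 1   [Dia-rule on 2: fresh world 1, 0R1]
8. p, 1   [and-rule on 7]
9. not q, 1   [and-rule on 7]
10. not Dia (p and not q), 1   [neg-Dia-rule on 3 via 0R1]
11. not (p and not q), 1   [neg-Dia-rule on 4 via 0R1]
12. q, 1   [neg-and-rule on 11 (branches; this branch)]
Accessibility: 0R0, 0R1, 1R0, 1R1
Branch closes: q and not q both at 1.
All branches of the tableau close; one closing branch shown above.

No, unsatisfiable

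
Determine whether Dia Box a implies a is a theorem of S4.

Invalid (countermodel exists)

Tableau for the negation not (Dia Box a implies a):
1. not (Dia Box a implies a), 0
2. Dia Box a, 0   [neg-implies-rule on 1]
3. not a, 0   [neg-implies-rule on 1]
4. Box a, 1   [Dia-rule on 2: fresh world 1, 0R1]
5. a, 1   [Box-rule on 4 via 1R1]
Accessibility: 0R0, 0R1, 1R1
The negation has an open branch (countermodel exists).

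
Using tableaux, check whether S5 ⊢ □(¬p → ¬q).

No, not valid

Tableau for the negation ¬□(¬p → ¬q):
1. ¬□(¬p → ¬q), 0
2. ¬(¬p → ¬q), 1   [¬□-rule on 1: fresh world 1, 0R1]
3. ¬p, 1   [¬→-rule on 2]
4. q, 1   [¬→-rule on 2]
Accessibility: 0R0, 0R1, 1R0, 1R1
The negation has an open branch (countermodel exists).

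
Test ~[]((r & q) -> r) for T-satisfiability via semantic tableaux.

No, unsatisfiable

1. ~[]((r & q) -> r), u
2. ~((r & q) -> r), v
3. r & q, v
4. ~r, v
5. r, v
6. q, v
Accessibility: uRu, uRv, vRv
Branch closes: r and ~r both at v.
All branches of the tableau close; one closing branch shown above.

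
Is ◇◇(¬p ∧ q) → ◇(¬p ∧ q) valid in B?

Invalid (countermodel exists)

Tableau for the negation ¬(◇◇(¬p ∧ q) → ◇(¬p ∧ q)):
1. ¬(◇◇(¬p ∧ q) → ◇(¬p ∧ q)), w0
2. ◇◇(¬p ∧ q), w0
3. ¬◇(¬p ∧ q), w0
4. ¬(¬p ∧ q), w0
5. ¬q, w0
6. ◇(¬p ∧ q), w1
7. ¬(¬p ∧ q), w1
8. ¬q, w1
9. ¬p ∧ q, w2
10. ¬p, w2
11. q, w2
Accessibility: w0Rw0, w0Rw1, w1Rw0, w1Rw1, w1Rw2, w2Rw1, w2Rw2
The negation has an open branch (countermodel exists).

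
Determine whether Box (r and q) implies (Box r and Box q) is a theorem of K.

Yes, valid

Tableau for the negation not (Box (r and q) implies (Box r and Box q)):
1. not (Box (r and q) implies (Box r and Box q)), u
2. Box (r and q), u
3. not (Box r and Box q), u
4. not Box q, u
5. not q, v
6. r and q, v
7. r, v
8. q, v
Accessibility: uRv
Branch closes: q and not q both at v.
Every branch of the negation's tableau closes; the branch above is one of them.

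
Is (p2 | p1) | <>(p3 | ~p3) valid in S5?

Valid in S5

Tableau for the negation ~((p2 | p1) | <>(p3 | ~p3)):
1. ~((p2 | p1) | <>(p3 | ~p3)), u
2. ~(p2 | p1), u
3. ~<>(p3 | ~p3), u
4. ~p2, u
5. ~p1, u
6. ~(p3 | ~p3), u
7. ~p3, u
8. p3, u
Accessibility: uRu
Branch closes: p3 and ~p3 both at u.
Every branch of the negation's tableau closes; the branch above is one of them.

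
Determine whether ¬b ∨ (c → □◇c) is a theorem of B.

Tableau for the negation ¬(¬b ∨ (c → □◇c)):
1. ¬(¬b ∨ (c → □◇c)), 0
2. b, 0
3. ¬(c → □◇c), 0
4. c, 0
5. ¬□◇c, 0
6. ¬◇c, 1
7. ¬c, 0
Accessibility: 0R0, 0R1, 1R0, 1R1
Branch closes: c and ¬c both at 0.
All branches of the negation close; one closing branch shown above.

Valid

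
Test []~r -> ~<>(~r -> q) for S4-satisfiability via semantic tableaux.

Yes, satisfiable

1. []~r -> ~<>(~r -> q), 0
2. ~<>(~r -> q), 0   [->-rule on 1 (branches; this branch)]
3. ~(~r -> q), 0   [~<>-rule on 2 via 0R0]
4. ~r, 0   [~->-rule on 3]
5. ~q, 0   [~->-rule on 3]
Accessibility: 0R0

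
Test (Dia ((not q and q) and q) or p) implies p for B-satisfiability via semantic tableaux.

1. (Dia ((not q and q) and q) or p) implies p, u
2. p, u
Accessibility: uRu

Yes, satisfiable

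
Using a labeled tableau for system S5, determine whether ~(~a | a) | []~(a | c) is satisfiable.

Yes, satisfiable

1. ~(~a | a) | []~(a | c), w0
2. []~(a | c), w0
3. ~(a | c), w0
4. ~a, w0
5. ~c, w0
Accessibility: w0Rw0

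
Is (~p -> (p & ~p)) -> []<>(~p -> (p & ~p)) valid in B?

Valid

Tableau for the negation ~((~p -> (p & ~p)) -> []<>(~p -> (p & ~p))):
1. ~((~p -> (p & ~p)) -> []<>(~p -> (p & ~p))), 0
2. ~p -> (p & ~p), 0
3. ~[]<>(~p -> (p & ~p)), 0
4. p, 0
5. ~<>(~p -> (p & ~p)), 1
6. ~(~p -> (p & ~p)), 0
7. ~p, 0
8. ~(p & ~p), 0
Accessibility: 0R0, 0R1, 1R0, 1R1
Branch closes: p and ~p both at 0.
All branches of the negation close; one closing branch shown above.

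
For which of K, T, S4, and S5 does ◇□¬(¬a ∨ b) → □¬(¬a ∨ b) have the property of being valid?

S5

S4-tableau for the negation ¬(◇□¬(¬a ∨ b) → □¬(¬a ∨ b)):
1. ¬(◇□¬(¬a ∨ b) → □¬(¬a ∨ b)), w0
2. ◇□¬(¬a ∨ b), w0   [¬→-rule on 1]
3. ¬□¬(¬a ∨ b), w0   [¬→-rule on 1]
4. □¬(¬a ∨ b), w1   [◇-rule on 2: fresh world w1, w0Rw1]
5. ¬(¬a ∨ b), w1   [□-rule on 4 via w1Rw1]
6. a, w1   [¬∨-rule on 5]
7. ¬b, w1   [¬∨-rule on 5]
8. ¬a ∨ b, w2   [¬□-rule on 3: fresh world w2, w0Rw2]
9. b, w2   [∨-rule on 8 (branches; this branch)]
Accessibility: w0Rw0, w0Rw1, w0Rw2, w1Rw1, w2Rw2
Complete open branch: countermodel on an S4-frame, so not valid in S4, nor in K, T (the same frame is also a K-frame and a T-frame).
S5-tableau for the negation ¬(◇□¬(¬a ∨ b) → □¬(¬a ∨ b)):
1. ¬(◇□¬(¬a ∨ b) → □¬(¬a ∨ b)), w0
2. ◇□¬(¬a ∨ b), w0   [¬→-rule on 1]
3. ¬□¬(¬a ∨ b), w0   [¬→-rule on 1]
4. □¬(¬a ∨ b), w1   [◇-rule on 2: fresh world w1, w0Rw1]
5. ¬(¬a ∨ b), w0   [□-rule on 4 via w1Rw0]
6. a, w0   [¬∨-rule on 5]
7. ¬b, w0   [¬∨-rule on 5]
8. ¬(¬a ∨ b), w1   [□-rule on 4 via w1Rw1]
9. a, w1   [¬∨-rule on 8]
10. ¬b, w1   [¬∨-rule on 8]
11. ¬a ∨ b, w2   [¬□-rule on 3: fresh world w2, w0Rw2]
12. ¬(¬a ∨ b), w2   [□-rule on 4 via w1Rw2]
13. a, w2   [¬∨-rule on 12]
14. ¬b, w2   [¬∨-rule on 12]
15. b, w2   [∨-rule on 11 (branches; this branch)]
Accessibility: w0Rw0, w0Rw1, w0Rw2, w1Rw0, w1Rw1, w1Rw2, w2Rw0, w2Rw1, w2Rw2
Branch closes: b and ¬b both at w2.
Every branch closes (one shown): valid in S5.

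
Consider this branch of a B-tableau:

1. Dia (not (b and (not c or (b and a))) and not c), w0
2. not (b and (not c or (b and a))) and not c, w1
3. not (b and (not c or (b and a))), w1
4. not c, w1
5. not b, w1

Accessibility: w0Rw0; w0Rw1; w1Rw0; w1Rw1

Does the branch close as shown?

No, open

No world carries both an atom and its negation.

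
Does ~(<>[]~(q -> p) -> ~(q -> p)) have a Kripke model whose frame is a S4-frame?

Yes, satisfiable

1. ~(<>[]~(q -> p) -> ~(q -> p)), u
2. <>[]~(q -> p), u
3. q -> p, u
4. p, u
5. []~(q -> p), v
6. ~(q -> p), v
7. q, v
8. ~p, v
Accessibility: uRu, uRv, vRv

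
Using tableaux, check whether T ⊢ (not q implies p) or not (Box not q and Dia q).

Tableau for the negation not ((not q implies p) or not (Box not q and Dia q)):
1. not ((not q implies p) or not (Box not q and Dia q)), u
2. not (not q implies p), u
3. Box not q and Dia q, u
4. not q, u
5. not p, u
6. Box not q, u
7. Dia q, u
8. q, v
9. not q, v
Accessibility: uRu, uRv, vRv
Branch closes: q and not q both at v.
Every branch of the negation's tableau closes; the branch above is one of them.

Valid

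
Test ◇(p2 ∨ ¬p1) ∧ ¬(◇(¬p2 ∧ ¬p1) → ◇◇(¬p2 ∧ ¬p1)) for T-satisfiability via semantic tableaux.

Unsatisfiable (every branch closes)

1. ◇(p2 ∨ ¬p1) ∧ ¬(◇(¬p2 ∧ ¬p1) → ◇◇(¬p2 ∧ ¬p1)), u
2. ◇(p2 ∨ ¬p1), u
3. ¬(◇(¬p2 ∧ ¬p1) → ◇◇(¬p2 ∧ ¬p1)), u
4. ◇(¬p2 ∧ ¬p1), u
5. ¬◇◇(¬p2 ∧ ¬p1), u
6. ¬◇(¬p2 ∧ ¬p1), u
7. ¬(¬p2 ∧ ¬p1), u
8. p1, u
9. p2 ∨ ¬p1, v
10. ¬◇(¬p2 ∧ ¬p1), v
11. ¬(¬p2 ∧ ¬p1), v
12. ¬p1, v
13. p2, v
14. ¬p2 ∧ ¬p1, w
15. ¬p2, w
16. ¬p1, w
17. ¬◇(¬p2 ∧ ¬p1), w
18. ¬(¬p2 ∧ ¬p1), w
19. p1, w
Accessibility: uRu, uRv, uRw, vRv, wRw
Branch closes: p1 and ¬p1 both at w.
(One branch shown.) All branches close.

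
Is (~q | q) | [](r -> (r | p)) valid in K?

Valid in K

Tableau for the negation ~((~q | q) | [](r -> (r | p))):
1. ~((~q | q) | [](r -> (r | p))), 0
2. ~(~q | q), 0   [~|-rule on 1]
3. ~[](r -> (r | p)), 0   [~|-rule on 1]
4. q, 0   [~|-rule on 2]
5. ~q, 0   [~|-rule on 2]
Branch closes: q and ~q both at 0.
All branches of the negation close; one closing branch shown above.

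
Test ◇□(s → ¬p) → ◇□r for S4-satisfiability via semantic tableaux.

1. ◇□(s → ¬p) → ◇□r, w0
2. ◇□r, w0
3. □r, w1
4. r, w1
Accessibility: w0Rw0, w0Rw1, w1Rw1

Satisfiable (open branch found)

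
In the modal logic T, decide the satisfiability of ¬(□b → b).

1. ¬(□b → b), u
2. □b, u
3. ¬b, u
4. b, u
Accessibility: uRu
Branch closes: b and ¬b both at u.
All branches of the tableau close; one closing branch shown above.

No, unsatisfiable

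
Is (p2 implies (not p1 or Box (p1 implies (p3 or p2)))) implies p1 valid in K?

Tableau for the negation not ((p2 implies (not p1 or Box (p1 implies (p3 or p2)))) implies p1):
1. not ((p2 implies (not p1 or Box (p1 implies (p3 or p2)))) implies p1), u
2. p2 implies (not p1 or Box (p1 implies (p3 or p2))), u
3. not p1, u
4. not p1 or Box (p1 implies (p3 or p2)), u
5. Box (p1 implies (p3 or p2)), u
The negation has an open branch (countermodel exists).

No, not valid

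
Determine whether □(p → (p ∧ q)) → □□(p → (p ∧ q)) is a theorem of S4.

Valid in S4

Tableau for the negation ¬(□(p → (p ∧ q)) → □□(p → (p ∧ q))):
1. ¬(□(p → (p ∧ q)) → □□(p → (p ∧ q))), 0
2. □(p → (p ∧ q)), 0   [¬→-rule on 1]
3. ¬□□(p → (p ∧ q)), 0   [¬→-rule on 1]
4. p → (p ∧ q), 0   [□-rule on 2 via 0R0]
5. p ∧ q, 0   [→-rule on 4 (branches; this branch)]
6. p, 0   [∧-rule on 5]
7. q, 0   [∧-rule on 5]
8. ¬□(p → (p ∧ q)), 1   [¬□-rule on 3: fresh world 1, 0R1]
9. p → (p ∧ q), 1   [□-rule on 2 via 0R1]
10. p ∧ q, 1   [→-rule on 9 (branches; this branch)]
11. p, 1   [∧-rule on 10]
12. q, 1   [∧-rule on 10]
13. ¬(p → (p ∧ q)), 2   [¬□-rule on 8: fresh world 2, 1R2]
14. p, 2   [¬→-rule on 13]
15. ¬(p ∧ q), 2   [¬→-rule on 13]
16. p → (p ∧ q), 2   [□-rule on 2 via 0R2]
17. ¬q, 2   [¬∧-rule on 15 (branches; this branch)]
18. p ∧ q, 2   [→-rule on 16 (branches; this branch)]
19. q, 2   [∧-rule on 18]
Accessibility: 0R0, 0R1, 0R2, 1R1, 1R2, 2R2
Branch closes: q and ¬q both at 2.
Every branch of the negation's tableau closes; the branch above is one of them.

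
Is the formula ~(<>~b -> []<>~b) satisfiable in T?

1. ~(<>~b -> []<>~b), w0
2. <>~b, w0
3. ~[]<>~b, w0
4. ~b, w1
5. ~<>~b, w2
6. b, w2
Accessibility: w0Rw0, w0Rw1, w0Rw2, w1Rw1, w2Rw2

Satisfiable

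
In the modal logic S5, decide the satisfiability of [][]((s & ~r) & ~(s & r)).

1. [][]((s & ~r) & ~(s & r)), 0
2. []((s & ~r) & ~(s & r)), 0
3. (s & ~r) & ~(s & r), 0
4. s & ~r, 0
5. ~(s & r), 0
6. s, 0
7. ~r, 0
Accessibility: 0R0

Satisfiable (open branch found)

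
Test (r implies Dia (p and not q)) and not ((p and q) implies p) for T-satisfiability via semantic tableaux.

1. (r implies Dia (p and not q)) and not ((p and q) implies p), w0
2. r implies Dia (p and not q), w0   [and-rule on 1]
3. not ((p and q) implies p), w0   [and-rule on 1]
4. p and q, w0   [neg-implies-rule on 3]
5. not p, w0   [neg-implies-rule on 3]
6. p, w0   [and-rule on 4]
7. q, w0   [and-rule on 4]
Accessibility: w0Rw0
Branch closes: p and not p both at w0.
(One branch shown.) All branches close.

Unsatisfiable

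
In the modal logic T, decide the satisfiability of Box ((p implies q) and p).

Satisfiable (open branch found)

1. Box ((p implies q) and p), 0
2. (p implies q) and p, 0   [Box-rule on 1 via 0R0]
3. p implies q, 0   [and-rule on 2]
4. p, 0   [and-rule on 2]
5. q, 0   [implies-rule on 3 (branches; this branch)]
Accessibility: 0R0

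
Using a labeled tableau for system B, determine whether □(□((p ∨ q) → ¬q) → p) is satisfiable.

1. □(□((p ∨ q) → ¬q) → p), 0
2. □((p ∨ q) → ¬q) → p, 0
3. p, 0
Accessibility: 0R0

Satisfiable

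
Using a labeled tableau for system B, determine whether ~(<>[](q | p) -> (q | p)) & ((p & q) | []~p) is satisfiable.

1. ~(<>[](q | p) -> (q | p)) & ((p & q) | []~p), 0
2. ~(<>[](q | p) -> (q | p)), 0
3. (p & q) | []~p, 0
4. <>[](q | p), 0
5. ~(q | p), 0
6. ~q, 0
7. ~p, 0
8. []~p, 0
9. [](q | p), 1
10. ~p, 1
11. q | p, 0
12. q | p, 1
13. p, 0
Accessibility: 0R0, 0R1, 1R0, 1R1
Branch closes: p and ~p both at 0.
Every branch closes; the branch above is one of them.

Unsatisfiable (every branch closes)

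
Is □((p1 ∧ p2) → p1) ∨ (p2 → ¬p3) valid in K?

Tableau for the negation ¬(□((p1 ∧ p2) → p1) ∨ (p2 → ¬p3)):
1. ¬(□((p1 ∧ p2) → p1) ∨ (p2 → ¬p3)), w0
2. ¬□((p1 ∧ p2) → p1), w0   [¬∨-rule on 1]
3. ¬(p2 → ¬p3), w0   [¬∨-rule on 1]
4. p2, w0   [¬→-rule on 3]
5. p3, w0   [¬→-rule on 3]
6. ¬((p1 ∧ p2) → p1), w1   [¬□-rule on 2: fresh world w1, w0Rw1]
7. p1 ∧ p2, w1   [¬→-rule on 6]
8. ¬p1, w1   [¬→-rule on 6]
9. p1, w1   [∧-rule on 7]
10. p2, w1   [∧-rule on 7]
Accessibility: w0Rw1
Branch closes: p1 and ¬p1 both at w1.
Every branch of the negation's tableau closes; the branch above is one of them.

Yes, valid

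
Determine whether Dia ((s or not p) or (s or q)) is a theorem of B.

Invalid (countermodel exists)

Tableau for the negation not Dia ((s or not p) or (s or q)):
1. not Dia ((s or not p) or (s or q)), 0
2. not ((s or not p) or (s or q)), 0   [neg-Dia-rule on 1 via 0R0]
3. not (s or not p), 0   [neg-or-rule on 2]
4. not (s or q), 0   [neg-or-rule on 2]
5. not s, 0   [neg-or-rule on 3]
6. p, 0   [neg-or-rule on 3]
7. not q, 0   [neg-or-rule on 4]
Accessibility: 0R0
The negation has an open branch (countermodel exists).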